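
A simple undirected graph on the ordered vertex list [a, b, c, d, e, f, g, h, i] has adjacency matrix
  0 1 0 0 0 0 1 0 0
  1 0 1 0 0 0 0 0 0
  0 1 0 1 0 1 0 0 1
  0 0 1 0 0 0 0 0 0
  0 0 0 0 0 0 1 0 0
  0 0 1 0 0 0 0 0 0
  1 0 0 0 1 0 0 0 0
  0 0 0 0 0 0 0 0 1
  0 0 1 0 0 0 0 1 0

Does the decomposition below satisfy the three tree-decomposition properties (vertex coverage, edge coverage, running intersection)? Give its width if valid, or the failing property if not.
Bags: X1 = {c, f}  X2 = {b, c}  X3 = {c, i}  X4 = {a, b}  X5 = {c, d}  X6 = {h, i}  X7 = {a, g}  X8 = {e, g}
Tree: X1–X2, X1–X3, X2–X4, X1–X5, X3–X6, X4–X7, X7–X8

Checking the three conditions: (i) the bags cover all of {a, b, c, d, e, f, g, h, i}; (ii) for each edge, some bag contains both endpoints; (iii) the bags containing any fixed vertex form a subtree. All hold, so the decomposition is valid with width 2 − 1 = 1.

Yes; width 1.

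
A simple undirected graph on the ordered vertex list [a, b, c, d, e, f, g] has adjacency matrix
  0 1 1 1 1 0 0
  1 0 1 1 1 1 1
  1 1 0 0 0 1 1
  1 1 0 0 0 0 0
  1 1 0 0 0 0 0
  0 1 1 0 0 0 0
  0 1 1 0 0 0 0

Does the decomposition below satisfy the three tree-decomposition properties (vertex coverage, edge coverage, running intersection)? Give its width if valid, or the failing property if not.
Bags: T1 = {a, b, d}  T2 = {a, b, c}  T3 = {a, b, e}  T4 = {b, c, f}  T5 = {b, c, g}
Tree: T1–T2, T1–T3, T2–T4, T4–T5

Checking the three conditions: (i) the bags cover all of {a, b, c, d, e, f, g}; (ii) for each edge, some bag contains both endpoints; (iii) the bags containing any fixed vertex form a subtree. All hold, so the decomposition is valid with width 3 − 1 = 2.

Yes; width 2.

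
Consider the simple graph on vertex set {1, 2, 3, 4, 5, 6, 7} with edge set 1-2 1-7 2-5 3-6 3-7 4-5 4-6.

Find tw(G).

2

A width-2 tree decomposition is:
Bags: B1 = {4, 5, 6}  B2 = {2, 5, 6}  B3 = {1, 2, 6}  B4 = {1, 6, 7}  B5 = {3, 6, 7}
Tree: B1–B2, B2–B3, B3–B4, B4–B5
The largest bag has 3 vertices, giving width 2; this decomposition certifies tw(G) ≤ 2. For the lower bound, G contains the cycle 6–4–5–2–1–7–3–6, so G is not a forest; only forests have treewidth ≤ 1, hence tw(G) ≥ 2. Therefore the treewidth is 2.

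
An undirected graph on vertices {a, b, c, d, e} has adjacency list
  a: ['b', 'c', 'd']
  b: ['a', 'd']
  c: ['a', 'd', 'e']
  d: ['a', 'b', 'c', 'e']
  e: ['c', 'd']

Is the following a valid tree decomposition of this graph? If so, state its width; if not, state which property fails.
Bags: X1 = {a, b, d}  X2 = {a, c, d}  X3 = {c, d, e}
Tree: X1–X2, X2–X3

Vertex coverage: the bags together contain {a, b, c, d, e}, the full vertex set. Edge coverage: each edge of G has both endpoints in at least one bag. Running intersection: for every vertex, the bags containing it form a connected subtree. All three properties hold, so this is a valid tree decomposition of width max|bag| − 1 = 2, and hence tw(G) ≤ 2.

Yes; width 2.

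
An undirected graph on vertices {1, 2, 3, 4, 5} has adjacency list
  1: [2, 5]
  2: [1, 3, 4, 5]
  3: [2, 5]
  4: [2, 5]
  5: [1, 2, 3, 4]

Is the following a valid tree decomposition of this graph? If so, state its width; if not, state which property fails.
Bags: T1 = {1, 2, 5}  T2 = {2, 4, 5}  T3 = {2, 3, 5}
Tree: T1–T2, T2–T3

Yes; width 2.

Vertex coverage: the bags together contain {1, 2, 3, 4, 5}, the full vertex set. Edge coverage: each edge of G has both endpoints in at least one bag. Running intersection: for every vertex, the bags containing it form a connected subtree. All three properties hold, so this is a valid tree decomposition of width max|bag| − 1 = 2, and hence tw(G) ≤ 2.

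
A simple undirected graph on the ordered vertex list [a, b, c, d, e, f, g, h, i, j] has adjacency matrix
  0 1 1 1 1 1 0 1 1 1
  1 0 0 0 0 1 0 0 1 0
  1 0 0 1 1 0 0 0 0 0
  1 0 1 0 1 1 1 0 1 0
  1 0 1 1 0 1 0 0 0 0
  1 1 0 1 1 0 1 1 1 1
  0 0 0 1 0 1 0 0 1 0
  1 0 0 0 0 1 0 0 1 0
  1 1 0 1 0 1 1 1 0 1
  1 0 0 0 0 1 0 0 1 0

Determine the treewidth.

A width-3 tree decomposition is:
Bags: B1 = {a, d, f, i}  B2 = {a, d, e, f}  B3 = {d, f, g, i}  B4 = {a, b, f, i}  B5 = {a, c, d, e}  B6 = {a, f, i, j}  B7 = {a, f, h, i}
Tree: B1–B2, B1–B3, B1–B4, B2–B5, B1–B6, B4–B7
Each bag holds 4 vertices, so the decomposition has width 3, which upper-bounds the treewidth. Conversely, {a, c, d, e} is a clique of size 4, and the vertices of any clique must share a bag in every tree decomposition; so some bag has ≥ 4 vertices and tw(G) ≥ 3. Combining the bounds, tw(G) = 3.

3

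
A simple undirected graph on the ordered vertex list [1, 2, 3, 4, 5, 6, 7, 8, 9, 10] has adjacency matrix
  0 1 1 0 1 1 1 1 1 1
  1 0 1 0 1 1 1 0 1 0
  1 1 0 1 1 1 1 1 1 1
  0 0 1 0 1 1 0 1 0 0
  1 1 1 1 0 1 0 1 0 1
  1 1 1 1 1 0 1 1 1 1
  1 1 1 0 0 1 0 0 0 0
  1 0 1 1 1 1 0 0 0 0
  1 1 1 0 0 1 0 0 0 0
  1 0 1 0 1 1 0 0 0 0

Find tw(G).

A width-4 tree decomposition is:
Bags: B1 = {1, 2, 3, 5, 6}  B2 = {1, 2, 3, 6, 7}  B3 = {1, 3, 5, 6, 10}  B4 = {1, 3, 5, 6, 8}  B5 = {3, 4, 5, 6, 8}  B6 = {1, 2, 3, 6, 9}
Tree: B1–B2, B1–B3, B3–B4, B4–B5, B1–B6
The largest bag has 5 vertices, giving width 4; this decomposition certifies tw(G) ≤ 4. On the other hand G contains the 5-clique {1, 3, 5, 6, 8}. A clique must lie in a single bag of any decomposition, so no decomposition can have width below 4. Hence tw(G) = 4 exactly.

4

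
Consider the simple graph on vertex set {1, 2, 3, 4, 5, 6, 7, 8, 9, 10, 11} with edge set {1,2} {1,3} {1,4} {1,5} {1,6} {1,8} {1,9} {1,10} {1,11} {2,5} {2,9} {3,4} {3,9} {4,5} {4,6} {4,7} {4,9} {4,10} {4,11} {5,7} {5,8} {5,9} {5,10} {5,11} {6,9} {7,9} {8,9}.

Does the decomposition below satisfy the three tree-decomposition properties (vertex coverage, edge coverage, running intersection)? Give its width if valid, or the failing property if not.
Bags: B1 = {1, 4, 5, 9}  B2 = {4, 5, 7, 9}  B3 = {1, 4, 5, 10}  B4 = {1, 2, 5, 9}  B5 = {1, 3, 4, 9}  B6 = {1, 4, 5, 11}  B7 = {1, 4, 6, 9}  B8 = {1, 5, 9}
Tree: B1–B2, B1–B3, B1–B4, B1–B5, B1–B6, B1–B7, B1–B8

A tree decomposition must satisfy three properties: every vertex lies in some bag; for every edge, both endpoints lie together in some bag; and for every vertex, the bags containing it form a connected subtree. Here vertex 8 appears in no bag, so the decomposition is invalid.

No — vertex 8 appears in no bag.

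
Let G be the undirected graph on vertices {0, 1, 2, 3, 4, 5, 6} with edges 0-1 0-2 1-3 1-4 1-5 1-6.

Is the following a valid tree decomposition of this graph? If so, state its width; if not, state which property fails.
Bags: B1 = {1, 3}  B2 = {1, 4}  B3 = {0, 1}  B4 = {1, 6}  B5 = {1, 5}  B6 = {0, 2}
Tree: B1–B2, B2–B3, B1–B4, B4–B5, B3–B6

Yes; width 1.

Checking the three conditions: (i) the bags cover all of {0, 1, 2, 3, 4, 5, 6}; (ii) for each edge, some bag contains both endpoints; (iii) the bags containing any fixed vertex form a subtree. All hold, so the decomposition is valid with width 2 − 1 = 1.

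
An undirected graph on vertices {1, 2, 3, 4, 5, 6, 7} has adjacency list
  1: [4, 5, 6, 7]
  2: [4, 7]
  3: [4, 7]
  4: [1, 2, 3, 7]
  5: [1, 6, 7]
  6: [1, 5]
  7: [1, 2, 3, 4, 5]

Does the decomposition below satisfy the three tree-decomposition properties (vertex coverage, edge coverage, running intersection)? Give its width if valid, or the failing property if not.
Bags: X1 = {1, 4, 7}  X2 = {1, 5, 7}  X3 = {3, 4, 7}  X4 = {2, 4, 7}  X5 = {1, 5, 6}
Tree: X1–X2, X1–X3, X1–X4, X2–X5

Checking the three conditions: (i) the bags cover all of {1, 2, 3, 4, 5, 6, 7}; (ii) for each edge, some bag contains both endpoints; (iii) the bags containing any fixed vertex form a subtree. All hold, so the decomposition is valid with width 3 − 1 = 2.

Yes; width 2.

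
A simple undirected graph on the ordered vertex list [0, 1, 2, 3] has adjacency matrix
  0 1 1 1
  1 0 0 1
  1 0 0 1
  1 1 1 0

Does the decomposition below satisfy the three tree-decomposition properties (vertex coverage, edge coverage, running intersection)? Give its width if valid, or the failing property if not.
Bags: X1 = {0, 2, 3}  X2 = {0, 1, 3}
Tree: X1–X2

Every vertex of G appears in some bag (union = {0, 1, 2, 3}); every edge is covered by a bag; and for each vertex v the set of bags containing v is connected in the bag tree. The decomposition is therefore valid. The largest bag has 3 vertices, so the width is 2.

Yes; width 2.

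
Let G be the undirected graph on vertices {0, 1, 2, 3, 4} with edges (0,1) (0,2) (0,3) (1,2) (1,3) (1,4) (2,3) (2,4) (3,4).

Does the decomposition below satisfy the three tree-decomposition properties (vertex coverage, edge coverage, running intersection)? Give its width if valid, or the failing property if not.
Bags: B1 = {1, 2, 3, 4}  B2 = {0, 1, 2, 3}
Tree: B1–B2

Yes; width 3.

Checking the three conditions: (i) the bags cover all of {0, 1, 2, 3, 4}; (ii) for each edge, some bag contains both endpoints; (iii) the bags containing any fixed vertex form a subtree. All hold, so the decomposition is valid with width 4 − 1 = 3.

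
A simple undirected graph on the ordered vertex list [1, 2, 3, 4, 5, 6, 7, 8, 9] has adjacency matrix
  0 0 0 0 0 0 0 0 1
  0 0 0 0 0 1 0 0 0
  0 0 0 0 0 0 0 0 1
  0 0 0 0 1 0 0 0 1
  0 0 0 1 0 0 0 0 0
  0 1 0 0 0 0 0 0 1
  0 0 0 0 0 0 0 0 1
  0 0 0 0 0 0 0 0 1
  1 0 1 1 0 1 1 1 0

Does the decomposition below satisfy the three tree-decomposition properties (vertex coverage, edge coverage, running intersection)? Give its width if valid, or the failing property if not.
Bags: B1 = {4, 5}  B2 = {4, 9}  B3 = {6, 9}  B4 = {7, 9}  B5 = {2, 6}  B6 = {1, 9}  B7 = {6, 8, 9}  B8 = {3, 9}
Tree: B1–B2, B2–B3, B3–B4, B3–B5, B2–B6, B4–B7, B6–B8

A tree decomposition must satisfy three properties: every vertex lies in some bag; for every edge, both endpoints lie together in some bag; and for every vertex, the bags containing it form a connected subtree. Here bags containing vertex 6 are not connected in the tree, so the decomposition is invalid.

No — bags containing vertex 6 are not connected in the tree.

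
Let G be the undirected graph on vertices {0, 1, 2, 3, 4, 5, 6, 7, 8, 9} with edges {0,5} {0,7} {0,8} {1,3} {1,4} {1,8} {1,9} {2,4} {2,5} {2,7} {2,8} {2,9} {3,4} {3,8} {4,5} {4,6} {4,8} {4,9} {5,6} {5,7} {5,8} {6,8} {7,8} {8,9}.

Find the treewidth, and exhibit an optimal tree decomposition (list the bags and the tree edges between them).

Treewidth 3.
One optimal decomposition is:
Bags: B1 = {2, 5, 7, 8}  B2 = {2, 4, 5, 8}  B3 = {2, 4, 8, 9}  B4 = {4, 5, 6, 8}  B5 = {0, 5, 7, 8}  B6 = {1, 4, 8, 9}  B7 = {1, 3, 4, 8}
Tree: B1–B2, B2–B3, B2–B4, B1–B5, B3–B6, B6–B7

The largest bag has 4 vertices, giving width 3; this decomposition certifies tw(G) ≤ 3. On the other hand G contains the 4-clique {0, 5, 7, 8}. A clique must lie in a single bag of any decomposition, so no decomposition can have width below 3. Therefore the treewidth is 3.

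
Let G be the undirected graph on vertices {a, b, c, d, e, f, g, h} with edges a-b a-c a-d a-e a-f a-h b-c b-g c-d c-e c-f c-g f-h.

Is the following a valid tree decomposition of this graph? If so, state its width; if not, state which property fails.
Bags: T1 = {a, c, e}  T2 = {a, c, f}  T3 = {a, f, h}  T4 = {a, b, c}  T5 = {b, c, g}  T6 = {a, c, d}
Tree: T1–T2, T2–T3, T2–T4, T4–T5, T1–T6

Vertex coverage: the bags together contain {a, b, c, d, e, f, g, h}, the full vertex set. Edge coverage: each edge of G has both endpoints in at least one bag. Running intersection: for every vertex, the bags containing it form a connected subtree. All three properties hold, so this is a valid tree decomposition of width max|bag| − 1 = 2, and hence tw(G) ≤ 2.

Yes; width 2.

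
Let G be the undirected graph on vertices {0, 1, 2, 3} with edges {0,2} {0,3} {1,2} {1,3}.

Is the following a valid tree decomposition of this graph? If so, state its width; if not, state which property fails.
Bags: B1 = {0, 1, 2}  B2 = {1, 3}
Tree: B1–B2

No — edge (0,3) lies in no bag.

A tree decomposition must satisfy three properties: every vertex lies in some bag; for every edge, both endpoints lie together in some bag; and for every vertex, the bags containing it form a connected subtree. Here edge (0,3) lies in no bag, so the decomposition is invalid.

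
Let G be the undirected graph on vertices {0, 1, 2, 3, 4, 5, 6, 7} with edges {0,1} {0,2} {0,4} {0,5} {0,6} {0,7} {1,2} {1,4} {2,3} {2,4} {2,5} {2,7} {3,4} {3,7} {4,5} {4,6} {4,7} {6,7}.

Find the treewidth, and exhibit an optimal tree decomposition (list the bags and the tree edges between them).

Treewidth 3.
Bags: B1 = {2, 3, 4, 7}  B2 = {0, 2, 4, 7}  B3 = {0, 1, 2, 4}  B4 = {0, 4, 6, 7}  B5 = {0, 2, 4, 5}
Tree: B1–B2, B2–B3, B2–B4, B2–B5

The largest bag has 4 vertices, giving width 3; this decomposition certifies tw(G) ≤ 3. On the other hand G contains the 4-clique {0, 1, 2, 4}. A clique must lie in a single bag of any decomposition, so no decomposition can have width below 3. Combining the bounds, tw(G) = 3.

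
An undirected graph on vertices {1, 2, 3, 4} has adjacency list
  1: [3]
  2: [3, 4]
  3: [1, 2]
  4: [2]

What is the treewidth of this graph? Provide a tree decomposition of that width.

Treewidth 1.
One such decomposition:
Bags: B1 = {2, 4}  B2 = {2, 3}  B3 = {1, 3}
Tree: B1–B2, B2–B3

Every bag has size at most 2, so the width is 2 − 1 = 1 and tw(G) ≤ 1. G has an edge, so its treewidth is at least 1. Hence tw(G) = 1 exactly.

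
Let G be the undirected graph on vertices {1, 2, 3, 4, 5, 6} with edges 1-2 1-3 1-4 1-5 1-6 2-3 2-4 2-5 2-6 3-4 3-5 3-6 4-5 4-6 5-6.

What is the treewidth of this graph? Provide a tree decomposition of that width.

Treewidth 5.
One optimal decomposition is:
Bags: B1 = {1, 2, 3, 4, 5, 6}
Tree: (single bag)

A single bag containing all 6 vertices is trivially a valid decomposition of width 5. Conversely, {1, 2, 3, 4, 5, 6} is a clique of size 6, and the vertices of any clique must share a bag in every tree decomposition; so some bag has ≥ 6 vertices and tw(G) ≥ 5. Therefore the treewidth is 5.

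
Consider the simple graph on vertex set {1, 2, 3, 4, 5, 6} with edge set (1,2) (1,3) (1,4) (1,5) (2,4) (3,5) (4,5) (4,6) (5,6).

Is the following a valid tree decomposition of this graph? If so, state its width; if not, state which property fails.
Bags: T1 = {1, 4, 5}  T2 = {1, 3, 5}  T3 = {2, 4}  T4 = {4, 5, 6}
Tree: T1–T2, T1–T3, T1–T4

No — edge (1,2) lies in no bag.

A tree decomposition must satisfy three properties: every vertex lies in some bag; for every edge, both endpoints lie together in some bag; and for every vertex, the bags containing it form a connected subtree. Here edge (1,2) lies in no bag, so the decomposition is invalid.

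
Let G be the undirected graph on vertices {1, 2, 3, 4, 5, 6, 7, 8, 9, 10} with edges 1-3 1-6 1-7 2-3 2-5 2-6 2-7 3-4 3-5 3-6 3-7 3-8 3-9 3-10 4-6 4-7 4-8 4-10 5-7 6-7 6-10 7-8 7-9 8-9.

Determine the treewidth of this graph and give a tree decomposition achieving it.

Treewidth 3.
Bags: B1 = {2, 3, 6, 7}  B2 = {3, 4, 6, 7}  B3 = {1, 3, 6, 7}  B4 = {3, 4, 7, 8}  B5 = {3, 7, 8, 9}  B6 = {2, 3, 5, 7}  B7 = {3, 4, 6, 10}
Tree: B1–B2, B1–B3, B2–B4, B4–B5, B1–B6, B2–B7

Each bag holds 4 vertices, so the decomposition has width 3, which upper-bounds the treewidth. On the other hand G contains the 4-clique {3, 4, 6, 10}. A clique must lie in a single bag of any decomposition, so no decomposition can have width below 3. The upper and lower bounds meet at 3, so that is the treewidth.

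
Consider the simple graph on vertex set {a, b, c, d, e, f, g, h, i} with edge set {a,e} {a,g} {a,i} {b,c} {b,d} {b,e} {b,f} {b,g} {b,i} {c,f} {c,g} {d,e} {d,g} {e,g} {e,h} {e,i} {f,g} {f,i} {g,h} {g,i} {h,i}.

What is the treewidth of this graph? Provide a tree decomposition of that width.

Treewidth 3.
One such decomposition:
Bags: B1 = {a, e, g, i}  B2 = {b, e, g, i}  B3 = {e, g, h, i}  B4 = {b, f, g, i}  B5 = {b, d, e, g}  B6 = {b, c, f, g}
Tree: B1–B2, B1–B3, B2–B4, B2–B5, B4–B6

The largest bag has 4 vertices, giving width 3; this decomposition certifies tw(G) ≤ 3. On the other hand G contains the 4-clique {e, g, h, i}. A clique must lie in a single bag of any decomposition, so no decomposition can have width below 3. The upper and lower bounds meet at 3, so that is the treewidth.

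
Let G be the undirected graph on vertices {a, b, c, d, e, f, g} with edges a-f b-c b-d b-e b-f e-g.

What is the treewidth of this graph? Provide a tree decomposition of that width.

Treewidth 1.
One optimal decomposition is:
Bags: B1 = {b, d}  B2 = {b, e}  B3 = {b, f}  B4 = {b, c}  B5 = {e, g}  B6 = {a, f}
Tree: B1–B2, B1–B3, B3–B4, B2–B5, B3–B6

The largest bag has 2 vertices, giving width 1; this decomposition certifies tw(G) ≤ 1. G has an edge, so its treewidth is at least 1. The upper and lower bounds meet at 1, so that is the treewidth.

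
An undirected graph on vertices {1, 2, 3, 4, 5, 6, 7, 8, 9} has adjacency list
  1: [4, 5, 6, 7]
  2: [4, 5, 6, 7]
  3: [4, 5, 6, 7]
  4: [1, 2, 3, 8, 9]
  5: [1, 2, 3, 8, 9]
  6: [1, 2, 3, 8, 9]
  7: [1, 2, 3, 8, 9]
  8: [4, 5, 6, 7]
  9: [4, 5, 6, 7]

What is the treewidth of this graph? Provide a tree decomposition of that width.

The largest bag has 5 vertices, giving width 4; this decomposition certifies tw(G) ≤ 4. For the lower bound: the 5 vertex sets {3,4}, {6,9}, {7,8}, {5}, {1} are disjoint, each induces a connected subgraph, and every pair is joined by at least one edge of G. Contracting each set to a single vertex therefore yields K_{5} as a minor, and since treewidth is minor-monotone, tw(G) ≥ tw(K_{5}) = 4. Therefore the treewidth is 4.

Treewidth 4.
Bags: B1 = {3, 4, 5, 6, 7}  B2 = {4, 5, 6, 7, 9}  B3 = {4, 5, 6, 7, 8}  B4 = {1, 4, 5, 6, 7}  B5 = {2, 4, 5, 6, 7}
Tree: B1–B2, B2–B3, B3–B4, B4–B5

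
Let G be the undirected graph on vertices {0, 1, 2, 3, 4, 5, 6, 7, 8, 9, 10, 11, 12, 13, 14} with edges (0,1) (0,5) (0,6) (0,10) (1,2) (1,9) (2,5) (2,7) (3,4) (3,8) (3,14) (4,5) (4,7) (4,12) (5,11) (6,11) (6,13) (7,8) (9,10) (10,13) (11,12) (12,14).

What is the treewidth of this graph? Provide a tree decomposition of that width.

Each bag holds 4 vertices, so the decomposition has width 3, which upper-bounds the treewidth. For the lower bound: the 4 vertex sets {9,10,13}, {1}, {0}, {2,5,6,11} are disjoint, each induces a connected subgraph, and every pair is joined by at least one edge of G. Contracting each set to a single vertex therefore yields K_{4} as a minor, and since treewidth is minor-monotone, tw(G) ≥ tw(K_{4}) = 3. Hence tw(G) = 3 exactly.

Treewidth 3.
One such decomposition:
Bags: B1 = {1, 9, 10, 13}  B2 = {0, 1, 10, 13}  B3 = {0, 1, 6, 13}  B4 = {0, 1, 2, 6}  B5 = {0, 2, 5, 6}  B6 = {2, 5, 6, 11}  B7 = {2, 5, 7, 11}  B8 = {4, 5, 7, 11}  B9 = {4, 7, 11, 12}  B10 = {4, 7, 8, 12}  B11 = {3, 4, 8, 12}  B12 = {3, 8, 12, 14}
Tree: B1–B2, B2–B3, B3–B4, B4–B5, B5–B6, B6–B7, B7–B8, B8–B9, B9–B10, B10–B11, B11–B12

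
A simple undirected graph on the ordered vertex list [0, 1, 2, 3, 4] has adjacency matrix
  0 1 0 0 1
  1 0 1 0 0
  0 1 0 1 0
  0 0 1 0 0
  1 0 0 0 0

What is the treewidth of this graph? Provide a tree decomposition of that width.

The largest bag has 2 vertices, giving width 1; this decomposition certifies tw(G) ≤ 1. G has an edge, so its treewidth is at least 1. The upper and lower bounds meet at 1, so that is the treewidth.

Treewidth 1.
Bags: B1 = {0, 4}  B2 = {0, 1}  B3 = {1, 2}  B4 = {2, 3}
Tree: B1–B2, B2–B3, B3–B4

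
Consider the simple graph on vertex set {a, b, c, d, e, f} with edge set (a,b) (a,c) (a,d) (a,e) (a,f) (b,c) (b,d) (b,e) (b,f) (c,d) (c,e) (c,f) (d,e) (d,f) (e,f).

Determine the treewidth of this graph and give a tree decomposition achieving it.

Treewidth 5.
Bags: B1 = {a, b, c, d, e, f}
Tree: (single bag)

With just one bag of size 6, the width is 6 − 1 = 5, so tw(G) ≤ 5. For the lower bound, the 6 vertices {a, b, c, d, e, f} are pairwise adjacent, and any tree decomposition puts a clique entirely inside one bag — forcing width ≥ 5. Combining the bounds, tw(G) = 5.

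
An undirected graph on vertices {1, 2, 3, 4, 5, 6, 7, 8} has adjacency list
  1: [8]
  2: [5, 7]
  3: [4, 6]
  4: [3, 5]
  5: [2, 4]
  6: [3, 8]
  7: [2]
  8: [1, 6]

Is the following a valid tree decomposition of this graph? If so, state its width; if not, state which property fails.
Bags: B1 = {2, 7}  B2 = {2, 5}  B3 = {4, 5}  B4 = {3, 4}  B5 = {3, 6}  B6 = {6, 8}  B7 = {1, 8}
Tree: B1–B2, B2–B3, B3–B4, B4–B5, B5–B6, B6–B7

Vertex coverage: the bags together contain {1, 2, 3, 4, 5, 6, 7, 8}, the full vertex set. Edge coverage: each edge of G has both endpoints in at least one bag. Running intersection: for every vertex, the bags containing it form a connected subtree. All three properties hold, so this is a valid tree decomposition of width max|bag| − 1 = 1, and hence tw(G) ≤ 1.

Yes; width 1.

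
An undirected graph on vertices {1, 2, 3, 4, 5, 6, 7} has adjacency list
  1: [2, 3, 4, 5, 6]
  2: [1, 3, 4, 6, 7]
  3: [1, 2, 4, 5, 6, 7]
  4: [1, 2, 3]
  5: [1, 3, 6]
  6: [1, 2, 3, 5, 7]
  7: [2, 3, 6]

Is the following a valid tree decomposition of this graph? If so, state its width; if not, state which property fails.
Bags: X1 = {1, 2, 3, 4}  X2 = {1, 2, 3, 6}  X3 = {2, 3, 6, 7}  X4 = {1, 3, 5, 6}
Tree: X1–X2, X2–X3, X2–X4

Yes; width 3.

Every vertex of G appears in some bag (union = {1, 2, 3, 4, 5, 6, 7}); every edge is covered by a bag; and for each vertex v the set of bags containing v is connected in the bag tree. The decomposition is therefore valid. The largest bag has 4 vertices, so the width is 3.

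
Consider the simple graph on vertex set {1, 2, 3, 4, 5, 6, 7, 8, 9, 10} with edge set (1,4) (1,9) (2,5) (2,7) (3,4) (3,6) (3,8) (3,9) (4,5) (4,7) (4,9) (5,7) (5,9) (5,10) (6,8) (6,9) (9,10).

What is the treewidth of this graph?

A width-2 tree decomposition is:
Bags: B1 = {4, 5, 9}  B2 = {3, 4, 9}  B3 = {3, 6, 9}  B4 = {4, 5, 7}  B5 = {2, 5, 7}  B6 = {5, 9, 10}  B7 = {3, 6, 8}  B8 = {1, 4, 9}
Tree: B1–B2, B2–B3, B1–B4, B4–B5, B1–B6, B3–B7, B1–B8
Every bag has size at most 3, so the width is 3 − 1 = 2 and tw(G) ≤ 2. For the lower bound, the 3 vertices {3, 6, 8} are pairwise adjacent, and any tree decomposition puts a clique entirely inside one bag — forcing width ≥ 2. Hence tw(G) = 2 exactly.

2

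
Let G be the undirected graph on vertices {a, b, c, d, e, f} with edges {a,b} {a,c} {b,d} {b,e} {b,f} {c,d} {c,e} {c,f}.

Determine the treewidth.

2

A width-2 tree decomposition is:
Bags: B1 = {a, b, c}  B2 = {b, c, d}  B3 = {b, c, f}  B4 = {b, c, e}
Tree: B1–B2, B2–B3, B3–B4
Each bag holds 3 vertices, so the decomposition has width 2, which upper-bounds the treewidth. For the lower bound, G contains the cycle c–a–b–d–c, so G is not a forest; only forests have treewidth ≤ 1, hence tw(G) ≥ 2. Therefore the treewidth is 2.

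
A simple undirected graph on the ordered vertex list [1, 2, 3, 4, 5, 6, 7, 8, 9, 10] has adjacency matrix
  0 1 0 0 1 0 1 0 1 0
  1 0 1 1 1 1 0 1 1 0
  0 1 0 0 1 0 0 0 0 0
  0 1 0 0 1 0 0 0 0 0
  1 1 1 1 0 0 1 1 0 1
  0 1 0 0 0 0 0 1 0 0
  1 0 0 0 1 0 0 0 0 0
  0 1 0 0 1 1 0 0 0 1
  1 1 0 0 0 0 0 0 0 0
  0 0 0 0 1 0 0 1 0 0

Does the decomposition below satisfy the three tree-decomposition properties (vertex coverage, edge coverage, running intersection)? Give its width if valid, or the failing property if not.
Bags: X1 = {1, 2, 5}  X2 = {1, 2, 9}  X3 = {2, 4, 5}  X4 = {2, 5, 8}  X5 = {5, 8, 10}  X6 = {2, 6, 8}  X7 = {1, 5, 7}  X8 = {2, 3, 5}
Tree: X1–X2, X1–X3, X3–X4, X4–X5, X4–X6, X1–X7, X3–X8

Yes; width 2.

Vertex coverage: the bags together contain {1, 2, 3, 4, 5, 6, 7, 8, 9, 10}, the full vertex set. Edge coverage: each edge of G has both endpoints in at least one bag. Running intersection: for every vertex, the bags containing it form a connected subtree. All three properties hold, so this is a valid tree decomposition of width max|bag| − 1 = 2, and hence tw(G) ≤ 2.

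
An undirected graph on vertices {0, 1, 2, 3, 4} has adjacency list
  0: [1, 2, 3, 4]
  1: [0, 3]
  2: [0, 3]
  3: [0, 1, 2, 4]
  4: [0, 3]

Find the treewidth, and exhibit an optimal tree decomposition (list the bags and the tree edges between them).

Every bag has size at most 3, so the width is 3 − 1 = 2 and tw(G) ≤ 2. For the lower bound, the 3 vertices {0, 1, 3} are pairwise adjacent, and any tree decomposition puts a clique entirely inside one bag — forcing width ≥ 2. Combining the bounds, tw(G) = 2.

Treewidth 2.
Bags: B1 = {0, 2, 3}  B2 = {0, 1, 3}  B3 = {0, 3, 4}
Tree: B1–B2, B1–B3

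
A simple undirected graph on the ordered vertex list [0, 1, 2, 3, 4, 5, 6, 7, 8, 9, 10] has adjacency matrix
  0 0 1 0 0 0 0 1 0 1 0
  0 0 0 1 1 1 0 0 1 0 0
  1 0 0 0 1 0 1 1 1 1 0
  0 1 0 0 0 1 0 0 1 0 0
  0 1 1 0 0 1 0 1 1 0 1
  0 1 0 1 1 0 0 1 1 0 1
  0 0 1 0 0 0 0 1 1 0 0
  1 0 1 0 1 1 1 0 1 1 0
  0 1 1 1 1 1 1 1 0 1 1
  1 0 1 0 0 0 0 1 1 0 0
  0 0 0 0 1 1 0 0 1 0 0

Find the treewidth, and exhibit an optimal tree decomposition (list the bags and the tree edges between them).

Every bag has size at most 4, so the width is 4 − 1 = 3 and tw(G) ≤ 3. For the lower bound, the 4 vertices {0, 2, 7, 9} are pairwise adjacent, and any tree decomposition puts a clique entirely inside one bag — forcing width ≥ 3. Therefore the treewidth is 3.

Treewidth 3.
One such decomposition:
Bags: B1 = {2, 4, 7, 8}  B2 = {4, 5, 7, 8}  B3 = {4, 5, 8, 10}  B4 = {2, 6, 7, 8}  B5 = {1, 4, 5, 8}  B6 = {2, 7, 8, 9}  B7 = {1, 3, 5, 8}  B8 = {0, 2, 7, 9}
Tree: B1–B2, B2–B3, B1–B4, B2–B5, B4–B6, B5–B7, B6–B8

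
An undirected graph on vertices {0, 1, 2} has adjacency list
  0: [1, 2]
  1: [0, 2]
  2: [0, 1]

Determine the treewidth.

A width-2 tree decomposition is:
Bags: B1 = {0, 1, 2}
Tree: (single bag)
A single bag containing all 3 vertices is trivially a valid decomposition of width 2. On the other hand G contains the 3-clique {0, 1, 2}. A clique must lie in a single bag of any decomposition, so no decomposition can have width below 2. Hence tw(G) = 2 exactly.

2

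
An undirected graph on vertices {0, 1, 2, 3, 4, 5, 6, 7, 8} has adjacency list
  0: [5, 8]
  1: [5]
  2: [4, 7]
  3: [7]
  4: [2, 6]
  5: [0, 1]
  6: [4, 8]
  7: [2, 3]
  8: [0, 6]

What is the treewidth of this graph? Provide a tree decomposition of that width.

The largest bag has 2 vertices, giving width 1; this decomposition certifies tw(G) ≤ 1. Any graph with an edge has treewidth ≥ 1, and G has the edge 3–7. The upper and lower bounds meet at 1, so that is the treewidth.

Treewidth 1.
Bags: B1 = {3, 7}  B2 = {2, 7}  B3 = {2, 4}  B4 = {4, 6}  B5 = {6, 8}  B6 = {0, 8}  B7 = {0, 5}  B8 = {1, 5}
Tree: B1–B2, B2–B3, B3–B4, B4–B5, B5–B6, B6–B7, B7–B8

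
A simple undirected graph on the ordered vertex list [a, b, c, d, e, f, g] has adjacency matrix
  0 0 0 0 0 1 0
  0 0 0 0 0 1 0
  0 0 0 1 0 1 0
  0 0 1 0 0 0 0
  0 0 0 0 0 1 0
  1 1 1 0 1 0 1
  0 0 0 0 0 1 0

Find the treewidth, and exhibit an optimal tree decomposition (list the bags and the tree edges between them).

The largest bag has 2 vertices, giving width 1; this decomposition certifies tw(G) ≤ 1. G has an edge, so its treewidth is at least 1. The upper and lower bounds meet at 1, so that is the treewidth.

Treewidth 1.
One optimal decomposition is:
Bags: B1 = {e, f}  B2 = {c, f}  B3 = {b, f}  B4 = {c, d}  B5 = {f, g}  B6 = {a, f}
Tree: B1–B2, B2–B3, B2–B4, B2–B5, B1–B6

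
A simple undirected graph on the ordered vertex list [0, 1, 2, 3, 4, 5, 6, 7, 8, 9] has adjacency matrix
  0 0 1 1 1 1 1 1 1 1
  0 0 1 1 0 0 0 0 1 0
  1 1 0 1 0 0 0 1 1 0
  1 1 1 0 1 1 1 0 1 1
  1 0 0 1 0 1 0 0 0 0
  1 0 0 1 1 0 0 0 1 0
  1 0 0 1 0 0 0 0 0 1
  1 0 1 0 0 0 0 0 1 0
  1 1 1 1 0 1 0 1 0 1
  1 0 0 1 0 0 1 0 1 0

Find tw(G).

A width-3 tree decomposition is:
Bags: B1 = {0, 2, 7, 8}  B2 = {0, 2, 3, 8}  B3 = {0, 3, 8, 9}  B4 = {0, 3, 5, 8}  B5 = {0, 3, 6, 9}  B6 = {0, 3, 4, 5}  B7 = {1, 2, 3, 8}
Tree: B1–B2, B2–B3, B3–B4, B3–B5, B4–B6, B2–B7
Each bag holds 4 vertices, so the decomposition has width 3, which upper-bounds the treewidth. On the other hand G contains the 4-clique {0, 3, 8, 9}. A clique must lie in a single bag of any decomposition, so no decomposition can have width below 3. Combining the bounds, tw(G) = 3.

3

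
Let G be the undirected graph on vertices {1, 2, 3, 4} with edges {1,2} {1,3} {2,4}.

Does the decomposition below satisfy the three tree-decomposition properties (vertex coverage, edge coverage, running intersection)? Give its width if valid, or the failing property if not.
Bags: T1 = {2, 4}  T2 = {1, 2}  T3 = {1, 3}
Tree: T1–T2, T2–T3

Vertex coverage: the bags together contain {1, 2, 3, 4}, the full vertex set. Edge coverage: each edge of G has both endpoints in at least one bag. Running intersection: for every vertex, the bags containing it form a connected subtree. All three properties hold, so this is a valid tree decomposition of width max|bag| − 1 = 1, and hence tw(G) ≤ 1.

Yes; width 1.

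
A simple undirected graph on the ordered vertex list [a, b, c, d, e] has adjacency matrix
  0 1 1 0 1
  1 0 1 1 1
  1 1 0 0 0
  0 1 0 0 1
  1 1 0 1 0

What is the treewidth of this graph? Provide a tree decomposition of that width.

The largest bag has 3 vertices, giving width 2; this decomposition certifies tw(G) ≤ 2. For the lower bound, the 3 vertices {b, d, e} are pairwise adjacent, and any tree decomposition puts a clique entirely inside one bag — forcing width ≥ 2. Therefore the treewidth is 2.

Treewidth 2.
Bags: B1 = {a, b, e}  B2 = {a, b, c}  B3 = {b, d, e}
Tree: B1–B2, B1–B3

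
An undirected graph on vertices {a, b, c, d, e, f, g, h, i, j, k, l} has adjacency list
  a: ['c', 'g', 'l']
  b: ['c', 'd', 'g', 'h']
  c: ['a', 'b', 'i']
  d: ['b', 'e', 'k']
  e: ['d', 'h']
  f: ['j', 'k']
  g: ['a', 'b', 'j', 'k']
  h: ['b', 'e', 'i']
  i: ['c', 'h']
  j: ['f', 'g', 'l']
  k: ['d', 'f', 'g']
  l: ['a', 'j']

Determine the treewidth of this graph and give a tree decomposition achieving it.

Every bag has size at most 4, so the width is 4 − 1 = 3 and tw(G) ≤ 3. For the lower bound: the 4 vertex sets {e,h,i}, {c}, {b}, {a,d,g,k} are disjoint, each induces a connected subgraph, and every pair is joined by at least one edge of G. Contracting each set to a single vertex therefore yields K_{4} as a minor, and since treewidth is minor-monotone, tw(G) ≥ tw(K_{4}) = 3. Therefore the treewidth is 3.

Treewidth 3.
Bags: B1 = {c, e, h, i}  B2 = {b, c, e, h}  B3 = {b, c, d, e}  B4 = {a, b, c, d}  B5 = {a, b, d, g}  B6 = {a, d, g, k}  B7 = {a, g, k, l}  B8 = {g, j, k, l}  B9 = {f, j, k, l}
Tree: B1–B2, B2–B3, B3–B4, B4–B5, B5–B6, B6–B7, B7–B8, B8–B9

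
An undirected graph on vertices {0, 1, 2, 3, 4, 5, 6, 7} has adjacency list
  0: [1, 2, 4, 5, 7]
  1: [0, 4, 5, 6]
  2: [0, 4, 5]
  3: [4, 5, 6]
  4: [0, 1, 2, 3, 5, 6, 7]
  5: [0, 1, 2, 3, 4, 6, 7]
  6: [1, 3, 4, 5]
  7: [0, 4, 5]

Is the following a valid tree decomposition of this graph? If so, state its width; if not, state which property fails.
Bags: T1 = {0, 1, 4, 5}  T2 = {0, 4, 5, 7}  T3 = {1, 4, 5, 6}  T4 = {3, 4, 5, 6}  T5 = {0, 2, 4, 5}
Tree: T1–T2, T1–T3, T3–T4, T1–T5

Vertex coverage: the bags together contain {0, 1, 2, 3, 4, 5, 6, 7}, the full vertex set. Edge coverage: each edge of G has both endpoints in at least one bag. Running intersection: for every vertex, the bags containing it form a connected subtree. All three properties hold, so this is a valid tree decomposition of width max|bag| − 1 = 3, and hence tw(G) ≤ 3.

Yes; width 3.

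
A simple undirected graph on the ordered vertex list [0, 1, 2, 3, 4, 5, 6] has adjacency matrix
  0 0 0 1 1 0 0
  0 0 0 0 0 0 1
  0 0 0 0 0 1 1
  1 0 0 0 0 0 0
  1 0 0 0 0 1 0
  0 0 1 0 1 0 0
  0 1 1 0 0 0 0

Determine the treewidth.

1

A width-1 tree decomposition is:
Bags: B1 = {1, 6}  B2 = {2, 6}  B3 = {2, 5}  B4 = {4, 5}  B5 = {0, 4}  B6 = {0, 3}
Tree: B1–B2, B2–B3, B3–B4, B4–B5, B5–B6
The largest bag has 2 vertices, giving width 1; this decomposition certifies tw(G) ≤ 1. G has an edge, so its treewidth is at least 1. The upper and lower bounds meet at 1, so that is the treewidth.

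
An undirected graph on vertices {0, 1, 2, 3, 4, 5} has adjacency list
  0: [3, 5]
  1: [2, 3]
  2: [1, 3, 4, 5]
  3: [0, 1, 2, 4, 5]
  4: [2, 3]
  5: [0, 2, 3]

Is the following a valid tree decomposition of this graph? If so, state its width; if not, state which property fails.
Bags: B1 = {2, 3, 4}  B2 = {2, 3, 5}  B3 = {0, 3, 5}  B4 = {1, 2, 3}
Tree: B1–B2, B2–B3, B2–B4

Vertex coverage: the bags together contain {0, 1, 2, 3, 4, 5}, the full vertex set. Edge coverage: each edge of G has both endpoints in at least one bag. Running intersection: for every vertex, the bags containing it form a connected subtree. All three properties hold, so this is a valid tree decomposition of width max|bag| − 1 = 2, and hence tw(G) ≤ 2.

Yes; width 2.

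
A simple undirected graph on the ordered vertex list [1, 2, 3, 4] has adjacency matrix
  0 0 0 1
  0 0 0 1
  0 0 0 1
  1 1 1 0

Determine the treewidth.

A width-1 tree decomposition is:
Bags: B1 = {1, 4}  B2 = {2, 4}  B3 = {3, 4}
Tree: B1–B2, B2–B3
Each bag holds 2 vertices, so the decomposition has width 1, which upper-bounds the treewidth. Since G has at least one edge (e.g. 1–4), it is not an edgeless graph, so tw(G) ≥ 1. Combining the bounds, tw(G) = 1.

1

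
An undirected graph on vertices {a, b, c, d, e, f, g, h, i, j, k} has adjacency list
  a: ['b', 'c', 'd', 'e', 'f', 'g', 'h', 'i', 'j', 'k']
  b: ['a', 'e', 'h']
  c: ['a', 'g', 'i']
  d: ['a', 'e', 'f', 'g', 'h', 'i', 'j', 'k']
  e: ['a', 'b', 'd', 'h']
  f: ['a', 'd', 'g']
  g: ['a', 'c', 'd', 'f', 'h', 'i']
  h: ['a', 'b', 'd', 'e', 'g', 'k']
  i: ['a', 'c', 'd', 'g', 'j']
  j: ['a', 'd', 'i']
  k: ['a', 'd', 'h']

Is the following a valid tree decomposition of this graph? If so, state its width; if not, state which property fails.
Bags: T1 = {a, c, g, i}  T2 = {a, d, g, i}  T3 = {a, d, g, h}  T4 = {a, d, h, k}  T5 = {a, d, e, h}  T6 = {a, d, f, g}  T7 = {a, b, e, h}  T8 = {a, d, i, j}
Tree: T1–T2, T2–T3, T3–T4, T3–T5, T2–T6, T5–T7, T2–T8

Yes; width 3.

Every vertex of G appears in some bag (union = {a, b, c, d, e, f, g, h, i, j, k}); every edge is covered by a bag; and for each vertex v the set of bags containing v is connected in the bag tree. The decomposition is therefore valid. The largest bag has 4 vertices, so the width is 3.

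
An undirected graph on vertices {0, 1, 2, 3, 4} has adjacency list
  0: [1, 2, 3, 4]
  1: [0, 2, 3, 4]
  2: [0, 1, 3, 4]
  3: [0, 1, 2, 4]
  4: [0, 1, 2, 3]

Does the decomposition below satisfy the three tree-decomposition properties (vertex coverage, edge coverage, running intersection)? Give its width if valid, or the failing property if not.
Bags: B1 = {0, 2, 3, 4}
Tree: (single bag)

No — vertex 1 appears in no bag.

A tree decomposition must satisfy three properties: every vertex lies in some bag; for every edge, both endpoints lie together in some bag; and for every vertex, the bags containing it form a connected subtree. Here vertex 1 appears in no bag, so the decomposition is invalid.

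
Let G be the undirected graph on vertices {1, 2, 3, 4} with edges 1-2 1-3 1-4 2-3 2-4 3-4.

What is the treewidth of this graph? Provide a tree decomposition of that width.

With just one bag of size 4, the width is 4 − 1 = 3, so tw(G) ≤ 3. For the lower bound, the 4 vertices {1, 2, 3, 4} are pairwise adjacent, and any tree decomposition puts a clique entirely inside one bag — forcing width ≥ 3. Hence tw(G) = 3 exactly.

Treewidth 3.
One such decomposition:
Bags: B1 = {1, 2, 3, 4}
Tree: (single bag)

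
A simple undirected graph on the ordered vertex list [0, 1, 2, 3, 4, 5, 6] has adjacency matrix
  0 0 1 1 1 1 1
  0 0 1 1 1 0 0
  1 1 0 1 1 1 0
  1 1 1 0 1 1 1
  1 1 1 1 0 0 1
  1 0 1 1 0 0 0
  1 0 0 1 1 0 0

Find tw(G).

3

A width-3 tree decomposition is:
Bags: B1 = {0, 2, 3, 4}  B2 = {1, 2, 3, 4}  B3 = {0, 2, 3, 5}  B4 = {0, 3, 4, 6}
Tree: B1–B2, B1–B3, B1–B4
The largest bag has 4 vertices, giving width 3; this decomposition certifies tw(G) ≤ 3. Conversely, {0, 2, 3, 4} is a clique of size 4, and the vertices of any clique must share a bag in every tree decomposition; so some bag has ≥ 4 vertices and tw(G) ≥ 3. The upper and lower bounds meet at 3, so that is the treewidth.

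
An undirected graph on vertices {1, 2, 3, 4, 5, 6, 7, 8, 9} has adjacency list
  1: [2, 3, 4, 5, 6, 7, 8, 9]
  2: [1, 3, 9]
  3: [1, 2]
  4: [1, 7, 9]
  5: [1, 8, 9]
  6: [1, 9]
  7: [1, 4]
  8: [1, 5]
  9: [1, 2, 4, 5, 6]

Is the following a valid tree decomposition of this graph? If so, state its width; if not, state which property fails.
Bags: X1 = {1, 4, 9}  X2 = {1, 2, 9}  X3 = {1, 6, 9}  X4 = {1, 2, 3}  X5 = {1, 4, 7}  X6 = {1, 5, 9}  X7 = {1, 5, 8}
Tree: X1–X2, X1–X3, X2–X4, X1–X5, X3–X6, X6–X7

Yes; width 2.

Vertex coverage: the bags together contain {1, 2, 3, 4, 5, 6, 7, 8, 9}, the full vertex set. Edge coverage: each edge of G has both endpoints in at least one bag. Running intersection: for every vertex, the bags containing it form a connected subtree. All three properties hold, so this is a valid tree decomposition of width max|bag| − 1 = 2, and hence tw(G) ≤ 2.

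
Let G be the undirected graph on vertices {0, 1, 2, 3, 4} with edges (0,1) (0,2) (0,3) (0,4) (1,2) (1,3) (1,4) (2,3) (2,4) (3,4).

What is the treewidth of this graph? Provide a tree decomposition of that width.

A single bag containing all 5 vertices is trivially a valid decomposition of width 4. On the other hand G contains the 5-clique {0, 1, 2, 3, 4}. A clique must lie in a single bag of any decomposition, so no decomposition can have width below 4. Hence tw(G) = 4 exactly.

Treewidth 4.
One such decomposition:
Bags: B1 = {0, 1, 2, 3, 4}
Tree: (single bag)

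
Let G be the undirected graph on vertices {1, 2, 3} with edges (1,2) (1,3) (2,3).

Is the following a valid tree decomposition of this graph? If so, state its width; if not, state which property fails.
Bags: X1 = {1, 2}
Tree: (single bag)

A tree decomposition must satisfy three properties: every vertex lies in some bag; for every edge, both endpoints lie together in some bag; and for every vertex, the bags containing it form a connected subtree. Here vertex 3 appears in no bag, so the decomposition is invalid.

No — vertex 3 appears in no bag.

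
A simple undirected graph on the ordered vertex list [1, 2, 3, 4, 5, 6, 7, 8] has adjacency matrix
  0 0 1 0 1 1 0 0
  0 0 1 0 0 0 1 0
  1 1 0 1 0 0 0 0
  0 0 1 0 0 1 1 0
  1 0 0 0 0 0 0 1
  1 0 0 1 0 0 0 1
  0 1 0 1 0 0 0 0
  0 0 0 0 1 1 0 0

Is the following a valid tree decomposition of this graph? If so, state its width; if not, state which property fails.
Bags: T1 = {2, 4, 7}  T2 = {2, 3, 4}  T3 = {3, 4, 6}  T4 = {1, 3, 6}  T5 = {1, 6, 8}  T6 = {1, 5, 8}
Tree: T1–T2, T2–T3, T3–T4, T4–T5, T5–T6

Yes; width 2.

Checking the three conditions: (i) the bags cover all of {1, 2, 3, 4, 5, 6, 7, 8}; (ii) for each edge, some bag contains both endpoints; (iii) the bags containing any fixed vertex form a subtree. All hold, so the decomposition is valid with width 3 − 1 = 2.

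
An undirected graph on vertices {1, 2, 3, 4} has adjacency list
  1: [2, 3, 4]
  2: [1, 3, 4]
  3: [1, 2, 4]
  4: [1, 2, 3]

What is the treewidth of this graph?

3

A width-3 tree decomposition is:
Bags: B1 = {1, 2, 3, 4}
Tree: (single bag)
A single bag containing all 4 vertices is trivially a valid decomposition of width 3. Conversely, {1, 2, 3, 4} is a clique of size 4, and the vertices of any clique must share a bag in every tree decomposition; so some bag has ≥ 4 vertices and tw(G) ≥ 3. The upper and lower bounds meet at 3, so that is the treewidth.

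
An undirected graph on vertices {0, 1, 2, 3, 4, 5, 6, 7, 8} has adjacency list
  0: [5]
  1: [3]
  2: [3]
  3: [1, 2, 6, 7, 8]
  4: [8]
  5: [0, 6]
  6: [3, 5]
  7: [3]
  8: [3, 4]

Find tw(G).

1

A width-1 tree decomposition is:
Bags: B1 = {3, 8}  B2 = {3, 7}  B3 = {3, 6}  B4 = {1, 3}  B5 = {5, 6}  B6 = {2, 3}  B7 = {0, 5}  B8 = {4, 8}
Tree: B1–B2, B1–B3, B1–B4, B3–B5, B4–B6, B5–B7, B1–B8
Each bag holds 2 vertices, so the decomposition has width 1, which upper-bounds the treewidth. Since G has at least one edge (e.g. 3–8), it is not an edgeless graph, so tw(G) ≥ 1. Combining the bounds, tw(G) = 1.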